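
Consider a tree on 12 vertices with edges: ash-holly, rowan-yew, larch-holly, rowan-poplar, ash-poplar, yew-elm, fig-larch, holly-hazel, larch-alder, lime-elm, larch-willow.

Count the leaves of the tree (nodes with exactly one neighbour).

Degree-1 nodes: alder, fig, hazel, lime, willow — 5 of them.

5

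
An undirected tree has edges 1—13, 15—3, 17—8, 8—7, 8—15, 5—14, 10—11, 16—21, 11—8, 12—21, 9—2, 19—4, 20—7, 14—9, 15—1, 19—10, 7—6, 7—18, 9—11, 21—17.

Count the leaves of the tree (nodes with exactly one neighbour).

10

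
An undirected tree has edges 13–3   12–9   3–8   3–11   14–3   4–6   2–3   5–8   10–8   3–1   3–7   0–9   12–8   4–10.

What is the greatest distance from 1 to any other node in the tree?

5

A farthest node from 1 is 0 (6 also at distance 5).
The path 1 – 3 – 8 – 12 – 9 – 0 has 5 edges.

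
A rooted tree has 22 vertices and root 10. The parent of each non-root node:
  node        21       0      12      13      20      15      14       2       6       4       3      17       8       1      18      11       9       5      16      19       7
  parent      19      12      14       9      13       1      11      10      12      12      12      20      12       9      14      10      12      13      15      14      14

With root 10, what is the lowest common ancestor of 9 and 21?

14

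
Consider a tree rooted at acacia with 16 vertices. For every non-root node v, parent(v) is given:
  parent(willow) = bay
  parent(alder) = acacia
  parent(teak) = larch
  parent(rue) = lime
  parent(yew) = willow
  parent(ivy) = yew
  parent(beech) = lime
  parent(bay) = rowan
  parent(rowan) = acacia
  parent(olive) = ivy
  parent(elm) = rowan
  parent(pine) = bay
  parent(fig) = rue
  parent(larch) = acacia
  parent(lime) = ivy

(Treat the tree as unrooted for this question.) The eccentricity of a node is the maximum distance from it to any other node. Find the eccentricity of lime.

8

The node farthest from lime is teak, via lime-ivy-yew-willow-bay-rowan-acacia-larch-teak — 8 edges.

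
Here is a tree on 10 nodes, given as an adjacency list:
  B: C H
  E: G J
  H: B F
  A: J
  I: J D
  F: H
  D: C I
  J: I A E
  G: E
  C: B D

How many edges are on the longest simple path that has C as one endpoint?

The node farthest from C is G, via C–D–I–J–E–G — 5 edges.

5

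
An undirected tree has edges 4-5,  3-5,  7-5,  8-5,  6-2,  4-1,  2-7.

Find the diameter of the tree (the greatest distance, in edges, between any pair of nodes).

5

Starting from 6, a farthest node is 1 at distance 5.
One longest path: 6-2-7-5-4-1.
So the diameter is 5.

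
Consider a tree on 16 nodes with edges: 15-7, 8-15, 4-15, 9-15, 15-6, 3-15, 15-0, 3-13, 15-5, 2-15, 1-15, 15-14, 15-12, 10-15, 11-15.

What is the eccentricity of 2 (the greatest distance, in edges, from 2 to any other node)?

A farthest node from 2 is 13.
The path 2–15–3–13 has 3 edges.

3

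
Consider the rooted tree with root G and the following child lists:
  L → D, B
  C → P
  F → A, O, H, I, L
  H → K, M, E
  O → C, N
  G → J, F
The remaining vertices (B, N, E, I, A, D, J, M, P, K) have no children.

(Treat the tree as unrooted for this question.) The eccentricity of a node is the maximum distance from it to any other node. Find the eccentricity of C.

A farthest node from C is E (K, B, J, D, M also at distance 4).
The path C – O – F – H – E has 4 edges.

4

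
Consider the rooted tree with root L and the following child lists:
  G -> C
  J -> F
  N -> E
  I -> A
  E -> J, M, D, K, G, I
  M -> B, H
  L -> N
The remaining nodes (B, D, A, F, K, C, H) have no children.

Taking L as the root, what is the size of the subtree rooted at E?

12

The subtree rooted at E contains: E, I, D, J, M, G, K, A, F, H, B, C — 12 nodes.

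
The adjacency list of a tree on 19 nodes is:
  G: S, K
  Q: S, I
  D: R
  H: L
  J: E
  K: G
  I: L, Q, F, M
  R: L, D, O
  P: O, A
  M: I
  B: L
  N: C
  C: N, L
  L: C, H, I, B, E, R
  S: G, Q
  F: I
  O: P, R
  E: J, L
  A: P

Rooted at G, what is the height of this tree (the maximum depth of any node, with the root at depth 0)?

8

A deepest node is A, reached by G – S – Q – I – L – R – O – P – A.
That path has 8 edges, so the height is 8.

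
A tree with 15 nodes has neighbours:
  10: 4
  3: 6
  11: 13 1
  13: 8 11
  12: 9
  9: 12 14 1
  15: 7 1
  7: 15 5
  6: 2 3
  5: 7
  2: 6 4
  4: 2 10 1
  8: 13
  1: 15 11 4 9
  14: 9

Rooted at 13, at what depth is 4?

3

Path from 13 to 4: 13–11–1–4, which has 3 edges.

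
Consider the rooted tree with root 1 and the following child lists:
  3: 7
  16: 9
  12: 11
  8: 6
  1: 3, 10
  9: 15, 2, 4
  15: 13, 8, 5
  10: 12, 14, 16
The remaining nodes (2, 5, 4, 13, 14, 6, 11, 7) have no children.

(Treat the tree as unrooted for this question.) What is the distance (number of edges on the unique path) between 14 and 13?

5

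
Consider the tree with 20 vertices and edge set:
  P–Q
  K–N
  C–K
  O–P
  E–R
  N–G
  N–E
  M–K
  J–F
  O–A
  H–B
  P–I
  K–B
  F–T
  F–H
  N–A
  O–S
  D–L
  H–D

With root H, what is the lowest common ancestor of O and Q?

Path O→root: O A N K B H; path Q→root: Q P O A N K B H.
First common node: O.

O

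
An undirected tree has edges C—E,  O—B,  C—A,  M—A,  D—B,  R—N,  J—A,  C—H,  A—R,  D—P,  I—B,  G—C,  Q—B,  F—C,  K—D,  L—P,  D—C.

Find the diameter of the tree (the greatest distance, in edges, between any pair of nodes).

6

A longest path is N – R – A – C – D – B – I, with 6 edges.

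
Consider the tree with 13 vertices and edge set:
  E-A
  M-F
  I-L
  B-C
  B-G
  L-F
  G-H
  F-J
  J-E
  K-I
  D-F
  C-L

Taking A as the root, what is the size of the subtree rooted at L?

7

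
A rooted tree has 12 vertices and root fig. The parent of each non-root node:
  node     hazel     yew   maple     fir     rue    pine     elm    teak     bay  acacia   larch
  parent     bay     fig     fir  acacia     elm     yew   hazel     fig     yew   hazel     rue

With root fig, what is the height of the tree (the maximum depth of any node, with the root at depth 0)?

6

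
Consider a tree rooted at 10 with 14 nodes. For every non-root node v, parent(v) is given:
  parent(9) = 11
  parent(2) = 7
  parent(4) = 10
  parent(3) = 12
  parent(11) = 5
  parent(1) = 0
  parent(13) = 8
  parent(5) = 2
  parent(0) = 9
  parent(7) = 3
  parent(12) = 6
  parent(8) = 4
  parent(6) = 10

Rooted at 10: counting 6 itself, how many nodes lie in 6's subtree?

The subtree rooted at 6 contains: 6, 12, 3, 7, 2, 5, 11, 9, 0, 1 — 10 nodes.

10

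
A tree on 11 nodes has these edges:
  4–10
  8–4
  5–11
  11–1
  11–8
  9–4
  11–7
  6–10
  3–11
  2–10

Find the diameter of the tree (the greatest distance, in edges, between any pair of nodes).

BFS from 7 reaches 6 last, at distance 5; BFS from 6 confirms no node is farther.
Path: 7–11–8–4–10–6.

5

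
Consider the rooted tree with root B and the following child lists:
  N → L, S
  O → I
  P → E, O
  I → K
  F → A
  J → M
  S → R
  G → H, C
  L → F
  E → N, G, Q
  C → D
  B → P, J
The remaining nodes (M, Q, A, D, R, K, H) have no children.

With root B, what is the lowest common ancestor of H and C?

Path H→root: H G E P B; path C→root: C G E P B.
First common node: G.

G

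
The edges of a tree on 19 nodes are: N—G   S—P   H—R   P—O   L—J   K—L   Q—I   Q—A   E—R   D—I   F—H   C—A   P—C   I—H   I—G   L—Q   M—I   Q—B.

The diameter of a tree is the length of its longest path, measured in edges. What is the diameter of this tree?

Starting from E, a farthest node is O at distance 8.
One longest path: E – R – H – I – Q – A – C – P – O.
So the diameter is 8.

8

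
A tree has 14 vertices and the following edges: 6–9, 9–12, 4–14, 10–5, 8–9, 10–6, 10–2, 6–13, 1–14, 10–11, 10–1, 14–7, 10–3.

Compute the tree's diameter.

6

A longest path is 8 – 9 – 6 – 10 – 1 – 14 – 4, with 6 edges.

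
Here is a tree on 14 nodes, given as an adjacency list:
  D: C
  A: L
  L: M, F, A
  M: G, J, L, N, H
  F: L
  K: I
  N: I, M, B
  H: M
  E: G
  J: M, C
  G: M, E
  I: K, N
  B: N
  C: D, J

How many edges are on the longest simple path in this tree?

6

BFS from D reaches K last, at distance 6; BFS from K confirms no node is farther.
Path: D – C – J – M – N – I – K.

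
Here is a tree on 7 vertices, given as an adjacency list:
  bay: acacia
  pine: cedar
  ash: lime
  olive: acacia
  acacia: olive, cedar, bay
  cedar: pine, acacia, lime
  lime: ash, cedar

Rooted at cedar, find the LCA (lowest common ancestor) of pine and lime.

Ancestors of pine (toward the root): pine, cedar.
Ancestors of lime: lime, cedar.
The deepest node appearing in both lists is cedar.

cedar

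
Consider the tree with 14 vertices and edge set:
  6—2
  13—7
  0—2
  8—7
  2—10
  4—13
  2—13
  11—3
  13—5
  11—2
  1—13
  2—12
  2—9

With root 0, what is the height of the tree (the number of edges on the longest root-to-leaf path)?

The longest root-to-leaf path is 0-2-13-7-8 (4 edges).

4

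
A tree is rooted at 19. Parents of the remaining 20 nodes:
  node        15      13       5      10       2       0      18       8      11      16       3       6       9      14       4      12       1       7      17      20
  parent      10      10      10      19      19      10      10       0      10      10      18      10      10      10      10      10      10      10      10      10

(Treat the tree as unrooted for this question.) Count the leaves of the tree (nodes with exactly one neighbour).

17

Degree-1 nodes: 1, 2, 3, 4, 5, 6, 7, 8, 9, 11, 12, 13, 14, 15, 16, 17, 20 — 17 of them.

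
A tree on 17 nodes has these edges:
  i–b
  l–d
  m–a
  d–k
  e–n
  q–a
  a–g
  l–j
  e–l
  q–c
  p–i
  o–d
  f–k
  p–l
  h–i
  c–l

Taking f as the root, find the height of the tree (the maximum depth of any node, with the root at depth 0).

7

g sits deepest: f–k–d–l–c–q–a–g — 7 edges from the root.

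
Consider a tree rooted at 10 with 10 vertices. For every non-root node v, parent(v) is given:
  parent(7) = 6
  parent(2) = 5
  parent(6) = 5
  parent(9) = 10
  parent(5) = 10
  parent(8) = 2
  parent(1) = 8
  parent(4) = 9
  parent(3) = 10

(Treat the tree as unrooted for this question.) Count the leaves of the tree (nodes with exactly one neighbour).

The leaves are 1, 3, 4, 7.
That is 4 leaves.

4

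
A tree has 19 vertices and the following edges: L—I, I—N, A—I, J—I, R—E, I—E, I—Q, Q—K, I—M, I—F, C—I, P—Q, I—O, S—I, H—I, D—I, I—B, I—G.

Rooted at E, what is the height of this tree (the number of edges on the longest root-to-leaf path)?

3

The longest root-to-leaf path is E – I – Q – P (3 edges).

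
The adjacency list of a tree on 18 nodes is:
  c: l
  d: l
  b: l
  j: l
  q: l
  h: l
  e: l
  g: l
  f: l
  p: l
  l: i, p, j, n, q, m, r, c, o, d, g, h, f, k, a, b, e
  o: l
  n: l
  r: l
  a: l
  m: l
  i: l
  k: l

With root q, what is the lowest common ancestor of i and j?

i's ancestor chain is i, l, q and j's is j, l, q; they first meet at l.

l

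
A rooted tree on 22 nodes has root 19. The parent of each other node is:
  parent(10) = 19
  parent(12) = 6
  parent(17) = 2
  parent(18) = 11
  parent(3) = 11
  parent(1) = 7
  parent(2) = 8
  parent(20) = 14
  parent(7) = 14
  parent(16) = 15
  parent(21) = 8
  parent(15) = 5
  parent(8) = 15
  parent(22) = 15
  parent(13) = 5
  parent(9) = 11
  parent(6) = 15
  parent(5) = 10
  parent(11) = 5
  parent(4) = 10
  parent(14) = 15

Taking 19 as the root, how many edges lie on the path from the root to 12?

5

Path from 19 to 12: 19–10–5–15–6–12, which has 5 edges.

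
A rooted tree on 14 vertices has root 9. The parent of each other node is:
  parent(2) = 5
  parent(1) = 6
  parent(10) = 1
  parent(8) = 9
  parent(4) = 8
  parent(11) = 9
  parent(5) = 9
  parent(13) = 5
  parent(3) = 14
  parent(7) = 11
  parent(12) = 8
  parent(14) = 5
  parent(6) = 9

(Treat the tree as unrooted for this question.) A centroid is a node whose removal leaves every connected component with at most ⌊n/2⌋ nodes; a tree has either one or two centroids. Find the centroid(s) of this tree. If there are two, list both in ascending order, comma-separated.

Removing 9 splits the tree into components of sizes 5, 3, 3, 2; the largest is 5 ≤ ⌊14/2⌋ = 7.
Every other node leaves some component of size > 7, so the centroid is unique.

9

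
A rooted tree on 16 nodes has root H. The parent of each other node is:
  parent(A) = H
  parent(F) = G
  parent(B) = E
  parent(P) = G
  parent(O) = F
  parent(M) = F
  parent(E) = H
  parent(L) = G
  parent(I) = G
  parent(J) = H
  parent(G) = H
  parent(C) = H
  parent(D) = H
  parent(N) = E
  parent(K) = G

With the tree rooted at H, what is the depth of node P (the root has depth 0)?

2

Path from H to P: H → G → P, which has 2 edges.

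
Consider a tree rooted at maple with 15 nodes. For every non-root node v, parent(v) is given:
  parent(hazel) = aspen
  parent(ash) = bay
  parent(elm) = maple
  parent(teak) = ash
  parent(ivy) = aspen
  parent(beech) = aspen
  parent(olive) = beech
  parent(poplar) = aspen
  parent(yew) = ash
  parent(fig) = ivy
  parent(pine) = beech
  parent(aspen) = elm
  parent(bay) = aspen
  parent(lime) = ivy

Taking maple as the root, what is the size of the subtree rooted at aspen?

13

Descendants of aspen (including itself): aspen, ivy, beech, poplar, bay, hazel, lime, fig, olive, pine, ash, teak, yew. That's 13.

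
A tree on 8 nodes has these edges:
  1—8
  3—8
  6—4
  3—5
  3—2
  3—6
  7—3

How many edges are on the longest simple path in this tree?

Starting from 4, a farthest node is 1 at distance 4.
One longest path: 4–6–3–8–1.
So the diameter is 4.

4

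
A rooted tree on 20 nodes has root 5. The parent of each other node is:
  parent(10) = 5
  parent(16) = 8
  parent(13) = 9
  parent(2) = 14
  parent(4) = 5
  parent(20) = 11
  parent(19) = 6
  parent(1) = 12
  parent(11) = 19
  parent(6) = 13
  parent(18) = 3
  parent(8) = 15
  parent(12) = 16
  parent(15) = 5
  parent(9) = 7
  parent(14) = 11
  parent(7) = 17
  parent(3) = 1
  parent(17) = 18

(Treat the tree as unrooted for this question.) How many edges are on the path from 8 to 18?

5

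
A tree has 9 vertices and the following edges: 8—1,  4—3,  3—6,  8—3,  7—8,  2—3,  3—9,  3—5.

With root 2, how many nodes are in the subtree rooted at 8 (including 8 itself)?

3

Descendants of 8 (including itself): 8, 1, 7. That's 3.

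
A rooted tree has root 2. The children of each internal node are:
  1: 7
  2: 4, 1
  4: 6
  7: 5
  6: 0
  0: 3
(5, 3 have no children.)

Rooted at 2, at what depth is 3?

4

2 – 4 – 6 – 0 – 3 — 4 edges.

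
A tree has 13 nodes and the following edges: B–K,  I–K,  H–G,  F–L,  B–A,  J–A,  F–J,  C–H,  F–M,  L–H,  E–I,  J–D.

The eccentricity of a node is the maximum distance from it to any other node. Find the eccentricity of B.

6

A farthest node from B is G (C also at distance 6).
The path B-A-J-F-L-H-G has 6 edges.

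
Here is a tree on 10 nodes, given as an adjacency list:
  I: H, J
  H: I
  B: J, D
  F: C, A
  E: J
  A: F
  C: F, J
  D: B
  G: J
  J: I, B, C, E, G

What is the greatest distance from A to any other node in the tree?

5

A farthest node from A is H (D also at distance 5).
The path A-F-C-J-I-H has 5 edges.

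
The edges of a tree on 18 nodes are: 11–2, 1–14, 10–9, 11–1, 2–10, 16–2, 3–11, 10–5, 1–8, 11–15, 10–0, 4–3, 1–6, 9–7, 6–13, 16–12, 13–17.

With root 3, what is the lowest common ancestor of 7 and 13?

11

Path 7→root: 7 9 10 2 11 3; path 13→root: 13 6 1 11 3.
First common node: 11.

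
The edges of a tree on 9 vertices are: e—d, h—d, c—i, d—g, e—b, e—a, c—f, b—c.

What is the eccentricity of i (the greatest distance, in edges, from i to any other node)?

5

A farthest node from i is g (h also at distance 5).
The path i – c – b – e – d – g has 5 edges.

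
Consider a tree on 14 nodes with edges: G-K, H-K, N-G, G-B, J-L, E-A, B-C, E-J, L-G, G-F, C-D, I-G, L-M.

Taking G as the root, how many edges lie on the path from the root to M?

2

Climbing from M to the root: M → L → G. That's 2 steps.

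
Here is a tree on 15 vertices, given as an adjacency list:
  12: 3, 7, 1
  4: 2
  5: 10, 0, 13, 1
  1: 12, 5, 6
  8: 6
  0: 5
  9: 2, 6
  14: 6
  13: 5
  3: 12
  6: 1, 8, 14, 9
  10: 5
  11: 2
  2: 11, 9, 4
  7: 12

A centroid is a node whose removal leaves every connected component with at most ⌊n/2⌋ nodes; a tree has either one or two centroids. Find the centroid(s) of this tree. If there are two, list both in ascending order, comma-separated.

1

Removing 1 splits the tree into components of sizes 7, 4, 3; the largest is 7 ≤ ⌊15/2⌋ = 7.
Every other node leaves some component of size > 7, so the centroid is unique.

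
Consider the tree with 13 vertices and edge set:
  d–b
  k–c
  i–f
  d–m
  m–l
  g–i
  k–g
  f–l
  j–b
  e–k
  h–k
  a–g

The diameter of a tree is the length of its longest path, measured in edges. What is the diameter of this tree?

9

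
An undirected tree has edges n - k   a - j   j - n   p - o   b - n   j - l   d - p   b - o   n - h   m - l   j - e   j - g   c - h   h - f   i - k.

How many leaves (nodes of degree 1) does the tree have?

The leaves are a, c, d, e, f, g, i, m.
That is 8 leaves.

8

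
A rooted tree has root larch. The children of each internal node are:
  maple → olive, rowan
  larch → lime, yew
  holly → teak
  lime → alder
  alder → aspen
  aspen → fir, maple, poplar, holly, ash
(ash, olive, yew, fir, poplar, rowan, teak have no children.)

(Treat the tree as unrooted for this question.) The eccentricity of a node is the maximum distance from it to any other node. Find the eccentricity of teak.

A farthest node from teak is yew.
The path teak – holly – aspen – alder – lime – larch – yew has 6 edges.

6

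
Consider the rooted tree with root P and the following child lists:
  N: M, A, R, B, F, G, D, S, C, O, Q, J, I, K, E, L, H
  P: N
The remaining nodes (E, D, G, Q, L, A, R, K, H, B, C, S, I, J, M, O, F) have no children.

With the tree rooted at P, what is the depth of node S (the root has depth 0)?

2

P – N – S — 2 edges.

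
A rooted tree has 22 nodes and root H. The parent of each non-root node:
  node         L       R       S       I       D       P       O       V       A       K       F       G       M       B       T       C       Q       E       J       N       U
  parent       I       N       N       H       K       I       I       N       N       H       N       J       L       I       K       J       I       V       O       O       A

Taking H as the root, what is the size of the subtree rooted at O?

The subtree rooted at O contains: O, N, J, V, R, A, F, S, C, G, E, U — 12 nodes.

12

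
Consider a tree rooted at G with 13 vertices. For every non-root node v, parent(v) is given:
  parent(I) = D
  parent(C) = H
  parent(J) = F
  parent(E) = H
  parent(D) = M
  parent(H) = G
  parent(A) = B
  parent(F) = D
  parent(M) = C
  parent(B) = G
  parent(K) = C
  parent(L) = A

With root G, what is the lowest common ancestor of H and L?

G

Ancestors of H (toward the root): H, G.
Ancestors of L: L, A, B, G.
The deepest node appearing in both lists is G.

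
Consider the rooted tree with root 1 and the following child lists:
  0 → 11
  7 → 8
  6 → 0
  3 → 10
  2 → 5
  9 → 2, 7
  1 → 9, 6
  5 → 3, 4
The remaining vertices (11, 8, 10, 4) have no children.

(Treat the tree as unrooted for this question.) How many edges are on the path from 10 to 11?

8

10 - 3 - 5 - 2 - 9 - 1 - 6 - 0 - 11: 8 edges.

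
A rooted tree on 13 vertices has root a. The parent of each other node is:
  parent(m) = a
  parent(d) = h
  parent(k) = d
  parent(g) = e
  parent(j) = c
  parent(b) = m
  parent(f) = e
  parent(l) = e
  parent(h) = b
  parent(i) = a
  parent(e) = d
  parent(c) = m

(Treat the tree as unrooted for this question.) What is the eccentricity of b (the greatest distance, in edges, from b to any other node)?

4

A farthest node from b is f (l, g also at distance 4).
The path b – h – d – e – f has 4 edges.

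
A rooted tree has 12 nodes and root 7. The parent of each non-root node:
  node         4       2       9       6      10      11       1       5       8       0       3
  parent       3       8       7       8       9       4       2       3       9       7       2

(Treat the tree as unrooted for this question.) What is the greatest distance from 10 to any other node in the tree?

6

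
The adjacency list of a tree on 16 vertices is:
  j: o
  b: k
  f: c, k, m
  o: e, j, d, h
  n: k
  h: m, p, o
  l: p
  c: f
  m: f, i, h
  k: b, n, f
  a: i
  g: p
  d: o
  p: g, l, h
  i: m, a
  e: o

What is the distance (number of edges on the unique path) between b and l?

b–k–f–m–h–p–l: 6 edges.

6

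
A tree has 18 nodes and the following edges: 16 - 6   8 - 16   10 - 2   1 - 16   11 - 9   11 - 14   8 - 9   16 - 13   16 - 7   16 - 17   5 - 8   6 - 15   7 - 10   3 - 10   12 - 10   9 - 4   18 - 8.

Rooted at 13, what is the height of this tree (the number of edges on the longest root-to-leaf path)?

5

The longest root-to-leaf path is 13 – 16 – 8 – 9 – 11 – 14 (5 edges).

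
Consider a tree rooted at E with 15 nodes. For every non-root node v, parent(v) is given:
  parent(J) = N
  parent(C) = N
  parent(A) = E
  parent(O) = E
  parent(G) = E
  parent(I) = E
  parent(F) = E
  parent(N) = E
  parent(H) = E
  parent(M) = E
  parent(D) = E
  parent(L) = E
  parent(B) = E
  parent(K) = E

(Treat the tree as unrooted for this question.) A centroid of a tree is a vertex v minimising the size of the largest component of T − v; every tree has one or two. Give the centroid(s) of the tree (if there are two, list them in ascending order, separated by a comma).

E

If E is removed the pieces have sizes 3, 1, 1, 1, 1, 1, 1, 1, 1, 1, 1, 1, all ≤ ⌊15/2⌋ = 7.
No neighbour of E does as well, so E is the unique centroid.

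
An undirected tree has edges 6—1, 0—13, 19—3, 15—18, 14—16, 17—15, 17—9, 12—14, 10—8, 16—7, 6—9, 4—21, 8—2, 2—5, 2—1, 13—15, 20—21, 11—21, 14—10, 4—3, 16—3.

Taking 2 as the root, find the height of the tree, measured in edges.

The longest root-to-leaf path is 2 – 8 – 10 – 14 – 16 – 3 – 4 – 21 – 11 (8 edges).

8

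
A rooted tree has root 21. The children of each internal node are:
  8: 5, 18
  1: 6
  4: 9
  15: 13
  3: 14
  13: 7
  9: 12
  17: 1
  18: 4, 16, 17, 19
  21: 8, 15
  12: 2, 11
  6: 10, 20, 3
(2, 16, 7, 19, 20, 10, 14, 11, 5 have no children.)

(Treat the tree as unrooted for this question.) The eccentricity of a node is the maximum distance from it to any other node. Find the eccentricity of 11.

9

A farthest node from 11 is 14 (7 also at distance 9).
The path 11–12–9–4–18–17–1–6–3–14 has 9 edges.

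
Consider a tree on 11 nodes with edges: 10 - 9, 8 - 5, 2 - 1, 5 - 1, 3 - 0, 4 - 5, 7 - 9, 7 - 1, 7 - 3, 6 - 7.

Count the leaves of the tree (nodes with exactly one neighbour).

Degree-1 nodes: 0, 2, 4, 6, 8, 10 — 6 of them.

6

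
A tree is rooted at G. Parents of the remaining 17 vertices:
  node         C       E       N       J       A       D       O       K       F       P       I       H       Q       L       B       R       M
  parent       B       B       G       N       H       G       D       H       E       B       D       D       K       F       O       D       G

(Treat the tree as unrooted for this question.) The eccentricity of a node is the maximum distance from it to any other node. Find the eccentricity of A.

7

The node farthest from A is L, via A-H-D-O-B-E-F-L — 7 edges.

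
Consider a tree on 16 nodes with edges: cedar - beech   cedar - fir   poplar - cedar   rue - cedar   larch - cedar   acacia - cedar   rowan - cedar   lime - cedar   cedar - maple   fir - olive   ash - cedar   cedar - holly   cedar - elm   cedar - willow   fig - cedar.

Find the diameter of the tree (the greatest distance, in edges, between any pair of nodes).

3

A longest path is olive-fir-cedar-larch, with 3 edges.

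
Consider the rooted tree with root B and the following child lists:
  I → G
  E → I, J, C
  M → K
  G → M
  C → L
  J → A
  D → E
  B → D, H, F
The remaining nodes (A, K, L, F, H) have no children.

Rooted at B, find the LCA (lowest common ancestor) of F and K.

Ancestors of F (toward the root): F, B.
Ancestors of K: K, M, G, I, E, D, B.
The deepest node appearing in both lists is B.

B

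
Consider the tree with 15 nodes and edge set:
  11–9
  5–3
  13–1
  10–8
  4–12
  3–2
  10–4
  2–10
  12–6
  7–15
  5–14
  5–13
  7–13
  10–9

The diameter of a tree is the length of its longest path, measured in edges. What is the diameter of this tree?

9

BFS from 15 reaches 6 last, at distance 9; BFS from 6 confirms no node is farther.
Path: 15 - 7 - 13 - 5 - 3 - 2 - 10 - 4 - 12 - 6.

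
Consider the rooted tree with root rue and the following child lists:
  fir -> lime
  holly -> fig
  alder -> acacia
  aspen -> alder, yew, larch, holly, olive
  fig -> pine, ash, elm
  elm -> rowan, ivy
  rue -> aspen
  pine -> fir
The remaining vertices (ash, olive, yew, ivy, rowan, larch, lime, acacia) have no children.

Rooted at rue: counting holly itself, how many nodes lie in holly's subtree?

9

Descendants of holly (including itself): holly, fig, pine, elm, ash, fir, ivy, rowan, lime. That's 9.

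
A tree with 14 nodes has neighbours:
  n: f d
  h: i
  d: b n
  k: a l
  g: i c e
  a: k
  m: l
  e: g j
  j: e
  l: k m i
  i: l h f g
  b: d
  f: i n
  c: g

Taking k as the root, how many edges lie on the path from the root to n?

4

Path from k to n: k–l–i–f–n, which has 4 edges.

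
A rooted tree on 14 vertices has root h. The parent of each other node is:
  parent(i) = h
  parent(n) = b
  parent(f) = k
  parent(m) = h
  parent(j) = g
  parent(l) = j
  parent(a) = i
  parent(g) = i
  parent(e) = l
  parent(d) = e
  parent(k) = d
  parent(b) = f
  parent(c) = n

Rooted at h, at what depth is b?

9

Climbing from b to the root: b–f–k–d–e–l–j–g–i–h. That's 9 steps.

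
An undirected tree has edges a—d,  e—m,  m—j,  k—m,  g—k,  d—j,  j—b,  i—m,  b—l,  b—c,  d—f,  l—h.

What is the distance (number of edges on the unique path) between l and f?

l–b–j–d–f: 4 edges.

4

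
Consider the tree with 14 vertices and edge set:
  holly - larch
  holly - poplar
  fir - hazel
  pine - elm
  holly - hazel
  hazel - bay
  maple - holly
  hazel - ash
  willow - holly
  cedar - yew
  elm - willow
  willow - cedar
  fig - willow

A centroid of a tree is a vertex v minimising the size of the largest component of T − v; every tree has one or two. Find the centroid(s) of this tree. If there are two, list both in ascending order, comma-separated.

Delete holly: the remaining components have sizes 6, 4, 1, 1, 1. Max 6 ≤ 7, so holly is a centroid.
Every other node leaves some component of size > 7, so the centroid is unique.

holly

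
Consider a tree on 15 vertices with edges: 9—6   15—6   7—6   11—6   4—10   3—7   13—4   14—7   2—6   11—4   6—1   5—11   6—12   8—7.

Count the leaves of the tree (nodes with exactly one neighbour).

11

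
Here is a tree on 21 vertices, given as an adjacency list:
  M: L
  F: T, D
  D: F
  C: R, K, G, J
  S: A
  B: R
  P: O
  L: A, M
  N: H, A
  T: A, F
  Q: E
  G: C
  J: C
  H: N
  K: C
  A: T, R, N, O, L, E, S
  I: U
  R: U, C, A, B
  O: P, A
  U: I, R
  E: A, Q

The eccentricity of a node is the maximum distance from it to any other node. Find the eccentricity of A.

Distances from A peak at 3, attained at K (I, J, D, G also at distance 3).
A – R – C – K

3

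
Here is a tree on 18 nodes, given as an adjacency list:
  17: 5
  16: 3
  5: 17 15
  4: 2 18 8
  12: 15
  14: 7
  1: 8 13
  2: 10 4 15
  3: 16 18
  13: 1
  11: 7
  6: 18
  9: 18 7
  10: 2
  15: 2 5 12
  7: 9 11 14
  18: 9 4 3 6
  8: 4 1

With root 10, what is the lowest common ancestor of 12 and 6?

12's ancestor chain is 12, 15, 2, 10 and 6's is 6, 18, 4, 2, 10; they first meet at 2.

2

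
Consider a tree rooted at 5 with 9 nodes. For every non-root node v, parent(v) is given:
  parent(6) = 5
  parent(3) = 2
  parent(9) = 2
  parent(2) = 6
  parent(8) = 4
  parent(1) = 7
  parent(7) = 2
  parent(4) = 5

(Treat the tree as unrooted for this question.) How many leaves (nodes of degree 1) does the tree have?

4

Exactly 4 nodes have a single neighbour: 1, 3, 8, 9.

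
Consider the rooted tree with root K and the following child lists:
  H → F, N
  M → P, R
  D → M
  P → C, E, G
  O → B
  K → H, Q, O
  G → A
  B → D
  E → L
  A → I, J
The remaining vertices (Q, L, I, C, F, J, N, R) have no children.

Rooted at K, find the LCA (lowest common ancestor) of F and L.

K

F's ancestor chain is F, H, K and L's is L, E, P, M, D, B, O, K; they first meet at K.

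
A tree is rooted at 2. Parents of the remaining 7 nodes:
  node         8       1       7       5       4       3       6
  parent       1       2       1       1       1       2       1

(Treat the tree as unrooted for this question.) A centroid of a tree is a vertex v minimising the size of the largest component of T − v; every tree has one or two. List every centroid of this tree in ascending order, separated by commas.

1

Delete 1: the remaining components have sizes 2, 1, 1, 1, 1, 1. Max 2 ≤ 4, so 1 is a centroid.
No neighbour of 1 does as well, so 1 is the unique centroid.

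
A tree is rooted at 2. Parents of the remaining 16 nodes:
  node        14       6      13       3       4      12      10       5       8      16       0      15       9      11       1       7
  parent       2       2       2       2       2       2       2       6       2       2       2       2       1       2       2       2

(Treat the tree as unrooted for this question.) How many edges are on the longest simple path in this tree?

BFS from 9 reaches 5 last, at distance 4; BFS from 5 confirms no node is farther.
Path: 9 – 1 – 2 – 6 – 5.

4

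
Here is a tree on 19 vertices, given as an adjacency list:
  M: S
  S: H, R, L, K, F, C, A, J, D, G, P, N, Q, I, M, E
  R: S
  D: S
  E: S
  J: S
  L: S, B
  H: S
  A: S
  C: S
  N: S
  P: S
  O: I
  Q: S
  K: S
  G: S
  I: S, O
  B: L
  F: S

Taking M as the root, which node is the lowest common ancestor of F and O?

Ancestors of F (toward the root): F, S, M.
Ancestors of O: O, I, S, M.
The deepest node appearing in both lists is S.

S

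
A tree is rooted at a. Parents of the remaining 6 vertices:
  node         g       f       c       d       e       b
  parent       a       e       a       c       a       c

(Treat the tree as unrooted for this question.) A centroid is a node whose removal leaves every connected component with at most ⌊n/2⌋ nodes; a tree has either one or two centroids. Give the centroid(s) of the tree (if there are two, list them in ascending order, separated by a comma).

a

If a is removed the pieces have sizes 3, 2, 1, all ≤ ⌊7/2⌋ = 3.
Every other node leaves some component of size > 3, so the centroid is unique.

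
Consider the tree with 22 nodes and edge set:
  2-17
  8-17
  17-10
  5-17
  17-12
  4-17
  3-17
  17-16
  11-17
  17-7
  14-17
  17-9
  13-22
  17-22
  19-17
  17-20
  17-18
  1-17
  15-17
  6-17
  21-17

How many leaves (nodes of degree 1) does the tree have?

20

The leaves are 1, 2, 3, 4, 5, 6, 7, 8, 9, 10, 11, 12, 13, 14, 15, 16, 18, 19, 20, 21.
That is 20 leaves.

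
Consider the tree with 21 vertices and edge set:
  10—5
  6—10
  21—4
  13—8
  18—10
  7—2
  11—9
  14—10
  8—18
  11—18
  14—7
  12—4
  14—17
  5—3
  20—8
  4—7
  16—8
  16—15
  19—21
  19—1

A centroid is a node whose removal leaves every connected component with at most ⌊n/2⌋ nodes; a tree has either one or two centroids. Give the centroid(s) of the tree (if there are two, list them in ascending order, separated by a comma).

10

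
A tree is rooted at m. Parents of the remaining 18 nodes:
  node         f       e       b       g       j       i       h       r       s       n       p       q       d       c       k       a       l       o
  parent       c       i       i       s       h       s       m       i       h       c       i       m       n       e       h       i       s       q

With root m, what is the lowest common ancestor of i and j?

h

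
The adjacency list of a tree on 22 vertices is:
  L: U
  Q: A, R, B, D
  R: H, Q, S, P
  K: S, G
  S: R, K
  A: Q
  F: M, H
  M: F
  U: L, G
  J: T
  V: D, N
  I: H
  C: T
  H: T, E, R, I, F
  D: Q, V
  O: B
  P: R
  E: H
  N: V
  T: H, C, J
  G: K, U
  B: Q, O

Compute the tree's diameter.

BFS from N reaches L last, at distance 9; BFS from L confirms no node is farther.
Path: N - V - D - Q - R - S - K - G - U - L.

9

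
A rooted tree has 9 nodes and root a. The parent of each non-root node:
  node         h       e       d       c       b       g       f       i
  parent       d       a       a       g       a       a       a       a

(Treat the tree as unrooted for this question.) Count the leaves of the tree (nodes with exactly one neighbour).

Degree-1 nodes: b, c, e, f, h, i — 6 of them.

6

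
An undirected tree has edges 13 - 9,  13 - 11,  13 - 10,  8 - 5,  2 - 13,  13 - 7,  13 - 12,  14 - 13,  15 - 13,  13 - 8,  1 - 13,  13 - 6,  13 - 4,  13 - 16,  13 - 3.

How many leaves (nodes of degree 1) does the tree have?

14

Exactly 14 nodes have a single neighbour: 1, 2, 3, 4, 5, 6, 7, 9, 10, 11, 12, 14, 15, 16.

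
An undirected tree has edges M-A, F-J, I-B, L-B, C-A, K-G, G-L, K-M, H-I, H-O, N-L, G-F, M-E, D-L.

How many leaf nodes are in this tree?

Degree-1 nodes: C, D, E, J, N, O — 6 of them.

6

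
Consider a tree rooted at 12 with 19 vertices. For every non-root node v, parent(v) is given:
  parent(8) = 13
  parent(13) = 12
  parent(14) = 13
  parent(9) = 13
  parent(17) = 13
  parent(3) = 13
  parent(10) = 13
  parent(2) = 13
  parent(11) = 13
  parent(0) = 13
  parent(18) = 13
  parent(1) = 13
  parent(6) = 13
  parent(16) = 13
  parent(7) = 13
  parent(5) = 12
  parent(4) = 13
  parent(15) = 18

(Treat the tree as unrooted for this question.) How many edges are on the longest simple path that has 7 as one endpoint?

A farthest node from 7 is 5 (15 also at distance 3).
The path 7 – 13 – 12 – 5 has 3 edges.

3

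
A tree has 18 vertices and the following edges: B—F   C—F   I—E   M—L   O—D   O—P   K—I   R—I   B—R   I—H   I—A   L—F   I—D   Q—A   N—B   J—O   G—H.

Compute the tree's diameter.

A longest path is M – L – F – B – R – I – D – O – P, with 8 edges.

8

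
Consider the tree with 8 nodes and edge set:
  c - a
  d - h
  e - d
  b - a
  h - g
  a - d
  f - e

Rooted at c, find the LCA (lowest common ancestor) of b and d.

a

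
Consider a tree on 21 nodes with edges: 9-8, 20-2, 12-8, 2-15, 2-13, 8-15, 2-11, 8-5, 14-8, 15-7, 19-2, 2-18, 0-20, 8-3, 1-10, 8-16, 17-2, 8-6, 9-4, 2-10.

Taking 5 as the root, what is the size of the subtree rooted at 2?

2's subtree: {2, 10, 18, 11, 19, 17, 20, 13, 1, 0}, size 10.

10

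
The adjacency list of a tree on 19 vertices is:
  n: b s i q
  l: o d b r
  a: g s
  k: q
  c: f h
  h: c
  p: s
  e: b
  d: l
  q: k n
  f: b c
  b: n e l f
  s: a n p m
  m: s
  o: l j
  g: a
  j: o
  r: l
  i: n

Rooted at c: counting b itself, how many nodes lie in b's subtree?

Descendants of b (including itself): b, l, n, e, o, r, d, q, s, i, j, k, p, m, a, g. That's 16.

16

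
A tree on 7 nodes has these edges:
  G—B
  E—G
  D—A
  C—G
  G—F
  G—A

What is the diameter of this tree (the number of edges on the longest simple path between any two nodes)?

Starting from B, a farthest node is D at distance 3.
One longest path: B - G - A - D.
So the diameter is 3.

3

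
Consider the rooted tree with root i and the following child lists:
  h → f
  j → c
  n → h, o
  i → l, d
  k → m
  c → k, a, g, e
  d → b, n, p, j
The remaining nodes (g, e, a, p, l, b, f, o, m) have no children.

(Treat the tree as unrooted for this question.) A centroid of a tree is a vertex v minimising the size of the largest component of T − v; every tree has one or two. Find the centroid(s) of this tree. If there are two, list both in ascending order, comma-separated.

d

Removing d splits the tree into components of sizes 7, 4, 2, 1, 1; the largest is 7 ≤ ⌊16/2⌋ = 8.
Every other node leaves some component of size > 8, so the centroid is unique.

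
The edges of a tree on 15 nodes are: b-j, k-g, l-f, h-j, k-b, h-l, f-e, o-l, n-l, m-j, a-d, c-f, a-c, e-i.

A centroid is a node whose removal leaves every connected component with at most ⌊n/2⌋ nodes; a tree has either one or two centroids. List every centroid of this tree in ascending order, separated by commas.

l

Delete l: the remaining components have sizes 6, 6, 1, 1. Max 6 ≤ 7, so l is a centroid.
No neighbour of l does as well, so l is the unique centroid.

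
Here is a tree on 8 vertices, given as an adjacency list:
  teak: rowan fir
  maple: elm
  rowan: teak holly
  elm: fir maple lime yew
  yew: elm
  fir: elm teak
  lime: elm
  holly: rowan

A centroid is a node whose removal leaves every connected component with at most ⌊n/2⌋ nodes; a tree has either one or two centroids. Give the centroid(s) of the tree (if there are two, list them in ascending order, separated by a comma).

elm, fir

Delete fir: the remaining components have sizes 4, 3. Max 4 ≤ 4, so fir is a centroid.
Its neighbour elm also leaves a largest component of size 4, so both are centroids.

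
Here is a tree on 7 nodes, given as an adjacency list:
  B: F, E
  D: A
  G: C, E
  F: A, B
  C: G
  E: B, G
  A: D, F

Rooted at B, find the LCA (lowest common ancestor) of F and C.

B

Ancestors of F (toward the root): F, B.
Ancestors of C: C, G, E, B.
The deepest node appearing in both lists is B.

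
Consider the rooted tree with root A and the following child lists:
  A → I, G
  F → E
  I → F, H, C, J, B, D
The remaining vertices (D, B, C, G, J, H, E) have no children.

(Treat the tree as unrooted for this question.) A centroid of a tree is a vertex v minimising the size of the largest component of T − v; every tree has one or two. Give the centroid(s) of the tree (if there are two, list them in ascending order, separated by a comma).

I

If I is removed the pieces have sizes 2, 2, 1, 1, 1, 1, 1, all ≤ ⌊10/2⌋ = 5.
Every other node leaves some component of size > 5, so the centroid is unique.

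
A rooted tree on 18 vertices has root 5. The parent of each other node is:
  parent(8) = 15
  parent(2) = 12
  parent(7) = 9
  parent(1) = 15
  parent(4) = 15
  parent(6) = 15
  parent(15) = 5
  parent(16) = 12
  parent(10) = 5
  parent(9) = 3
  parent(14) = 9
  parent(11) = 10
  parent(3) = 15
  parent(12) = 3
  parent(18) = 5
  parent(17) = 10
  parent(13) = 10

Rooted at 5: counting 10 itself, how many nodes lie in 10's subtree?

4

10's subtree: {10, 13, 11, 17}, size 4.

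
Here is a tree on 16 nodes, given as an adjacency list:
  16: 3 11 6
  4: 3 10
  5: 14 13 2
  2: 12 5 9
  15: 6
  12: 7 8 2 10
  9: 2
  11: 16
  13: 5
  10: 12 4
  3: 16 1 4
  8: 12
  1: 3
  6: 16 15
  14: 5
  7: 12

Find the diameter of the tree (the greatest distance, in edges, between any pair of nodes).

Starting from 14, a farthest node is 15 at distance 9.
One longest path: 14 - 5 - 2 - 12 - 10 - 4 - 3 - 16 - 6 - 15.
So the diameter is 9.

9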